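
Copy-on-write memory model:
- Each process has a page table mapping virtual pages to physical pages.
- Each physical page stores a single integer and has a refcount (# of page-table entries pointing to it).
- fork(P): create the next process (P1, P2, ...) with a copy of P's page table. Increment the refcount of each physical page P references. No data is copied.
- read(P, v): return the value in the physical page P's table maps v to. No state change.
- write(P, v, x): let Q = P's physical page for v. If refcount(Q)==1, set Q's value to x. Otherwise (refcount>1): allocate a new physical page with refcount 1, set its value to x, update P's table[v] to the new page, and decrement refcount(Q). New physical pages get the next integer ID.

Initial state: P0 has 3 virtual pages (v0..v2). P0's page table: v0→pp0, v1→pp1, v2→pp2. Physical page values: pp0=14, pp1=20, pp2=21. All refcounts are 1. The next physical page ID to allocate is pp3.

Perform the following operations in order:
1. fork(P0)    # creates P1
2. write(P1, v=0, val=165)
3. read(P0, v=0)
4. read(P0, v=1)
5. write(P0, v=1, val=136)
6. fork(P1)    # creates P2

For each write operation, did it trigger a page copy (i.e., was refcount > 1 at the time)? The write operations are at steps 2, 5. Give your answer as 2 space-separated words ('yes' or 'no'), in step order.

Op 1: fork(P0) -> P1. 3 ppages; refcounts: pp0:2 pp1:2 pp2:2
Op 2: write(P1, v0, 165). refcount(pp0)=2>1 -> COPY to pp3. 4 ppages; refcounts: pp0:1 pp1:2 pp2:2 pp3:1
Op 3: read(P0, v0) -> 14. No state change.
Op 4: read(P0, v1) -> 20. No state change.
Op 5: write(P0, v1, 136). refcount(pp1)=2>1 -> COPY to pp4. 5 ppages; refcounts: pp0:1 pp1:1 pp2:2 pp3:1 pp4:1
Op 6: fork(P1) -> P2. 5 ppages; refcounts: pp0:1 pp1:2 pp2:3 pp3:2 pp4:1

yes yes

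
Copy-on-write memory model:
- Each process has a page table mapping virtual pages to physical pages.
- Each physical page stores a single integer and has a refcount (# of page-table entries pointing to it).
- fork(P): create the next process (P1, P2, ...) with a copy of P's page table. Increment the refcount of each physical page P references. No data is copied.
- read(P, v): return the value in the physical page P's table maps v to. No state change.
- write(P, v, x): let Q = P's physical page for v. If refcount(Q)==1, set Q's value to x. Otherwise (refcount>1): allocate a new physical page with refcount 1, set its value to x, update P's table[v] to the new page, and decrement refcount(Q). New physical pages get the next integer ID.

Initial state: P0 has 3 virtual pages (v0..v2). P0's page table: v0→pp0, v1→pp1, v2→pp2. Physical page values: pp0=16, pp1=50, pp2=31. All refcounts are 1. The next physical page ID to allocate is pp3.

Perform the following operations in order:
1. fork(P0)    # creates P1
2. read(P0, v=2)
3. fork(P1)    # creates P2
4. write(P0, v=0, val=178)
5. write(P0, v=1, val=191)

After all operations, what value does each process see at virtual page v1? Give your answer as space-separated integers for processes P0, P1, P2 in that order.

Op 1: fork(P0) -> P1. 3 ppages; refcounts: pp0:2 pp1:2 pp2:2
Op 2: read(P0, v2) -> 31. No state change.
Op 3: fork(P1) -> P2. 3 ppages; refcounts: pp0:3 pp1:3 pp2:3
Op 4: write(P0, v0, 178). refcount(pp0)=3>1 -> COPY to pp3. 4 ppages; refcounts: pp0:2 pp1:3 pp2:3 pp3:1
Op 5: write(P0, v1, 191). refcount(pp1)=3>1 -> COPY to pp4. 5 ppages; refcounts: pp0:2 pp1:2 pp2:3 pp3:1 pp4:1
P0: v1 -> pp4 = 191
P1: v1 -> pp1 = 50
P2: v1 -> pp1 = 50

Answer: 191 50 50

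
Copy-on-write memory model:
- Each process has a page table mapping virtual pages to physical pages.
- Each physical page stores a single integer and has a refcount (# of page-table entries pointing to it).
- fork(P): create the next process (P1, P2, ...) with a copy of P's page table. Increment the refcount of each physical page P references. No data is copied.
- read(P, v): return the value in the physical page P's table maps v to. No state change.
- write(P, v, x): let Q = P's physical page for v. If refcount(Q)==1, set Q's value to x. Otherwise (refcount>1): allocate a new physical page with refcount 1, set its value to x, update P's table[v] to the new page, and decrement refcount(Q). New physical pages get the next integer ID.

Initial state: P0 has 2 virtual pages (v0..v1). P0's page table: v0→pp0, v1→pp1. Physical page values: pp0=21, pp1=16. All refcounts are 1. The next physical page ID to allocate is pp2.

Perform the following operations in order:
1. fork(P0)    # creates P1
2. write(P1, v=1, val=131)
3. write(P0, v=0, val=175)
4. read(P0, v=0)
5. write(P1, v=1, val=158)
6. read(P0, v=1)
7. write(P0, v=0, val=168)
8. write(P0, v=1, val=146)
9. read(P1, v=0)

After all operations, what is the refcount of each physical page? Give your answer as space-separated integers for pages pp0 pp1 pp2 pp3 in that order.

Answer: 1 1 1 1

Derivation:
Op 1: fork(P0) -> P1. 2 ppages; refcounts: pp0:2 pp1:2
Op 2: write(P1, v1, 131). refcount(pp1)=2>1 -> COPY to pp2. 3 ppages; refcounts: pp0:2 pp1:1 pp2:1
Op 3: write(P0, v0, 175). refcount(pp0)=2>1 -> COPY to pp3. 4 ppages; refcounts: pp0:1 pp1:1 pp2:1 pp3:1
Op 4: read(P0, v0) -> 175. No state change.
Op 5: write(P1, v1, 158). refcount(pp2)=1 -> write in place. 4 ppages; refcounts: pp0:1 pp1:1 pp2:1 pp3:1
Op 6: read(P0, v1) -> 16. No state change.
Op 7: write(P0, v0, 168). refcount(pp3)=1 -> write in place. 4 ppages; refcounts: pp0:1 pp1:1 pp2:1 pp3:1
Op 8: write(P0, v1, 146). refcount(pp1)=1 -> write in place. 4 ppages; refcounts: pp0:1 pp1:1 pp2:1 pp3:1
Op 9: read(P1, v0) -> 21. No state change.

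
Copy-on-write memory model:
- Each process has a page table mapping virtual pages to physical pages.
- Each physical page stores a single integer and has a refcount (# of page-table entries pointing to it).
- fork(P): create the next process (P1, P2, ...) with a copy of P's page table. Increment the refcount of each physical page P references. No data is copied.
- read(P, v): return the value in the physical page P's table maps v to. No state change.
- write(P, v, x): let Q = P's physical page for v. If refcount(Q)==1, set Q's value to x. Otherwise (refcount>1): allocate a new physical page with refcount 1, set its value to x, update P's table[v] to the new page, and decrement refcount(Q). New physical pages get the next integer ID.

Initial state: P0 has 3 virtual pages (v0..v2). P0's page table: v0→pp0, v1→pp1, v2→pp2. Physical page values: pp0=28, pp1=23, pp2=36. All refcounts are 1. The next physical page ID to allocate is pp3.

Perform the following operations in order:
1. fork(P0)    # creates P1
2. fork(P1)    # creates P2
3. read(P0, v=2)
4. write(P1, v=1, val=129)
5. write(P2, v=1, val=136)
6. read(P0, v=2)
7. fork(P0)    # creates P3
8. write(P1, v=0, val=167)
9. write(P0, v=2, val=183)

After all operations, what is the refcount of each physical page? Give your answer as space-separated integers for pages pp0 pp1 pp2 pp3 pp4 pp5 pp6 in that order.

Answer: 3 2 3 1 1 1 1

Derivation:
Op 1: fork(P0) -> P1. 3 ppages; refcounts: pp0:2 pp1:2 pp2:2
Op 2: fork(P1) -> P2. 3 ppages; refcounts: pp0:3 pp1:3 pp2:3
Op 3: read(P0, v2) -> 36. No state change.
Op 4: write(P1, v1, 129). refcount(pp1)=3>1 -> COPY to pp3. 4 ppages; refcounts: pp0:3 pp1:2 pp2:3 pp3:1
Op 5: write(P2, v1, 136). refcount(pp1)=2>1 -> COPY to pp4. 5 ppages; refcounts: pp0:3 pp1:1 pp2:3 pp3:1 pp4:1
Op 6: read(P0, v2) -> 36. No state change.
Op 7: fork(P0) -> P3. 5 ppages; refcounts: pp0:4 pp1:2 pp2:4 pp3:1 pp4:1
Op 8: write(P1, v0, 167). refcount(pp0)=4>1 -> COPY to pp5. 6 ppages; refcounts: pp0:3 pp1:2 pp2:4 pp3:1 pp4:1 pp5:1
Op 9: write(P0, v2, 183). refcount(pp2)=4>1 -> COPY to pp6. 7 ppages; refcounts: pp0:3 pp1:2 pp2:3 pp3:1 pp4:1 pp5:1 pp6:1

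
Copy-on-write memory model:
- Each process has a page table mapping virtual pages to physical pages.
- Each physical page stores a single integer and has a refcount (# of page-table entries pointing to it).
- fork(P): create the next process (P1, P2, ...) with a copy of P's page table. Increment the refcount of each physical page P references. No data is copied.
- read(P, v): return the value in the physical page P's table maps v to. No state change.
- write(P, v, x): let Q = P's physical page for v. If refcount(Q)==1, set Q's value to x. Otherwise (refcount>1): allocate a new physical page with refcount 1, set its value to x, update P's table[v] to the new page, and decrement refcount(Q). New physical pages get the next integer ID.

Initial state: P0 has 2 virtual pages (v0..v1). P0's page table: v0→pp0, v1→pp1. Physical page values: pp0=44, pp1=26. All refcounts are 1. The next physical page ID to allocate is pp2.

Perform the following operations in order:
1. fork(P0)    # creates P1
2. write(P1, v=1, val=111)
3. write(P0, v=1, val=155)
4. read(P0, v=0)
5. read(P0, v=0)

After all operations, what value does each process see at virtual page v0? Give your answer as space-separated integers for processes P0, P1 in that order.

Answer: 44 44

Derivation:
Op 1: fork(P0) -> P1. 2 ppages; refcounts: pp0:2 pp1:2
Op 2: write(P1, v1, 111). refcount(pp1)=2>1 -> COPY to pp2. 3 ppages; refcounts: pp0:2 pp1:1 pp2:1
Op 3: write(P0, v1, 155). refcount(pp1)=1 -> write in place. 3 ppages; refcounts: pp0:2 pp1:1 pp2:1
Op 4: read(P0, v0) -> 44. No state change.
Op 5: read(P0, v0) -> 44. No state change.
P0: v0 -> pp0 = 44
P1: v0 -> pp0 = 44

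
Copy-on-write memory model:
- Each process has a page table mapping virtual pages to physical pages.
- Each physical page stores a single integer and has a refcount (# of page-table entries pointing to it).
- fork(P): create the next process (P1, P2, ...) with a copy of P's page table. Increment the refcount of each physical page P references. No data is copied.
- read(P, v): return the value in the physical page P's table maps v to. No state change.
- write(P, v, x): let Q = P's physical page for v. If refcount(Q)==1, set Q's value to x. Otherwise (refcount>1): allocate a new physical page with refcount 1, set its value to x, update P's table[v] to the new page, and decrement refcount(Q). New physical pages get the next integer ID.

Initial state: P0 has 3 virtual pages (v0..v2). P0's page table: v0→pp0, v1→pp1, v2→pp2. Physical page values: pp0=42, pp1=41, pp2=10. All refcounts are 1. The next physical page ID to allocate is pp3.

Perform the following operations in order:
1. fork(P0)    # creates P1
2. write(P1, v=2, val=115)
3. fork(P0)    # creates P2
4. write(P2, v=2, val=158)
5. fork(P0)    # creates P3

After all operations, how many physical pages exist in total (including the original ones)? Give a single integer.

Answer: 5

Derivation:
Op 1: fork(P0) -> P1. 3 ppages; refcounts: pp0:2 pp1:2 pp2:2
Op 2: write(P1, v2, 115). refcount(pp2)=2>1 -> COPY to pp3. 4 ppages; refcounts: pp0:2 pp1:2 pp2:1 pp3:1
Op 3: fork(P0) -> P2. 4 ppages; refcounts: pp0:3 pp1:3 pp2:2 pp3:1
Op 4: write(P2, v2, 158). refcount(pp2)=2>1 -> COPY to pp4. 5 ppages; refcounts: pp0:3 pp1:3 pp2:1 pp3:1 pp4:1
Op 5: fork(P0) -> P3. 5 ppages; refcounts: pp0:4 pp1:4 pp2:2 pp3:1 pp4:1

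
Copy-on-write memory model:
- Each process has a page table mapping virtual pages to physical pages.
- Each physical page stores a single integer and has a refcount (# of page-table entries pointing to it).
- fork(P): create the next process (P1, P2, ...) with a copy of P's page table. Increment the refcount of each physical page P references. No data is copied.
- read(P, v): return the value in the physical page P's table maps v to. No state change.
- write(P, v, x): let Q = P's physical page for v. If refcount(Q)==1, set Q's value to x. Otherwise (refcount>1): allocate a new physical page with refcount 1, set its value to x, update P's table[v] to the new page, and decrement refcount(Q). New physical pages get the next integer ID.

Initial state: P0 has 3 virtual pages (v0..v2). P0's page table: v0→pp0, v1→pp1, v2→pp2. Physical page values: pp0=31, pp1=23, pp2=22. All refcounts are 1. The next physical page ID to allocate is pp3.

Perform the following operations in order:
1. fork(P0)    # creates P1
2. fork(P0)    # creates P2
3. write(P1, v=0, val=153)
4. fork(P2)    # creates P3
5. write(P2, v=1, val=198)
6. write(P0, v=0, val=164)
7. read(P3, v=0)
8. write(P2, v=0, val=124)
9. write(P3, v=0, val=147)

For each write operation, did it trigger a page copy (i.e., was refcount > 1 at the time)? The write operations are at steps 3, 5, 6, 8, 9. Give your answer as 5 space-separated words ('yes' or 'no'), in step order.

Op 1: fork(P0) -> P1. 3 ppages; refcounts: pp0:2 pp1:2 pp2:2
Op 2: fork(P0) -> P2. 3 ppages; refcounts: pp0:3 pp1:3 pp2:3
Op 3: write(P1, v0, 153). refcount(pp0)=3>1 -> COPY to pp3. 4 ppages; refcounts: pp0:2 pp1:3 pp2:3 pp3:1
Op 4: fork(P2) -> P3. 4 ppages; refcounts: pp0:3 pp1:4 pp2:4 pp3:1
Op 5: write(P2, v1, 198). refcount(pp1)=4>1 -> COPY to pp4. 5 ppages; refcounts: pp0:3 pp1:3 pp2:4 pp3:1 pp4:1
Op 6: write(P0, v0, 164). refcount(pp0)=3>1 -> COPY to pp5. 6 ppages; refcounts: pp0:2 pp1:3 pp2:4 pp3:1 pp4:1 pp5:1
Op 7: read(P3, v0) -> 31. No state change.
Op 8: write(P2, v0, 124). refcount(pp0)=2>1 -> COPY to pp6. 7 ppages; refcounts: pp0:1 pp1:3 pp2:4 pp3:1 pp4:1 pp5:1 pp6:1
Op 9: write(P3, v0, 147). refcount(pp0)=1 -> write in place. 7 ppages; refcounts: pp0:1 pp1:3 pp2:4 pp3:1 pp4:1 pp5:1 pp6:1

yes yes yes yes no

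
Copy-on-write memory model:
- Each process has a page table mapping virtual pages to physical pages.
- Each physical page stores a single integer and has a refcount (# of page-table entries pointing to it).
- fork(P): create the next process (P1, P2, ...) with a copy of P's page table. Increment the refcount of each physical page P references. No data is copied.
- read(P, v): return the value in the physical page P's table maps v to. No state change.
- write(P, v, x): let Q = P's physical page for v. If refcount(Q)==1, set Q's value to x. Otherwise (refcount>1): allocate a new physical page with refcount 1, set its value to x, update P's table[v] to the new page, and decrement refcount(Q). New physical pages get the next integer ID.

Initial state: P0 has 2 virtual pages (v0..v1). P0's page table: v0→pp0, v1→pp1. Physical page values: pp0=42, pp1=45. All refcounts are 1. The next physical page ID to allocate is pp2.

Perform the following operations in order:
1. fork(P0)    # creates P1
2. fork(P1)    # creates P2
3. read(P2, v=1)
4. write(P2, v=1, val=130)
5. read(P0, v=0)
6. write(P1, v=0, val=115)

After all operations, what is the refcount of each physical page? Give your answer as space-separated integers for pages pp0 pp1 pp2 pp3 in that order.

Op 1: fork(P0) -> P1. 2 ppages; refcounts: pp0:2 pp1:2
Op 2: fork(P1) -> P2. 2 ppages; refcounts: pp0:3 pp1:3
Op 3: read(P2, v1) -> 45. No state change.
Op 4: write(P2, v1, 130). refcount(pp1)=3>1 -> COPY to pp2. 3 ppages; refcounts: pp0:3 pp1:2 pp2:1
Op 5: read(P0, v0) -> 42. No state change.
Op 6: write(P1, v0, 115). refcount(pp0)=3>1 -> COPY to pp3. 4 ppages; refcounts: pp0:2 pp1:2 pp2:1 pp3:1

Answer: 2 2 1 1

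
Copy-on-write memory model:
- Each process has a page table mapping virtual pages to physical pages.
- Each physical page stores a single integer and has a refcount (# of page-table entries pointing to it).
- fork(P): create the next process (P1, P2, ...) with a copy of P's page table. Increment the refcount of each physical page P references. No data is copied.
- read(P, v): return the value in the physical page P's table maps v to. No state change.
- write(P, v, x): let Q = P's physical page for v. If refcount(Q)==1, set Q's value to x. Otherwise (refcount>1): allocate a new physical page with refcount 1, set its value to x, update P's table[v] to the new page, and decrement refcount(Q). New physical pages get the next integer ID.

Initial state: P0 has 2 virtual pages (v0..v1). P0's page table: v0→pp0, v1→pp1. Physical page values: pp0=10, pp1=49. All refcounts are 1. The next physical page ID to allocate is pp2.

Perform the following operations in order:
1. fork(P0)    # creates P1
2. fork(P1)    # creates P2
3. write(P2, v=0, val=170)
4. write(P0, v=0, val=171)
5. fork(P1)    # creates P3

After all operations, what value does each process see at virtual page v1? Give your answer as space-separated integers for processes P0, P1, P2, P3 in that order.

Op 1: fork(P0) -> P1. 2 ppages; refcounts: pp0:2 pp1:2
Op 2: fork(P1) -> P2. 2 ppages; refcounts: pp0:3 pp1:3
Op 3: write(P2, v0, 170). refcount(pp0)=3>1 -> COPY to pp2. 3 ppages; refcounts: pp0:2 pp1:3 pp2:1
Op 4: write(P0, v0, 171). refcount(pp0)=2>1 -> COPY to pp3. 4 ppages; refcounts: pp0:1 pp1:3 pp2:1 pp3:1
Op 5: fork(P1) -> P3. 4 ppages; refcounts: pp0:2 pp1:4 pp2:1 pp3:1
P0: v1 -> pp1 = 49
P1: v1 -> pp1 = 49
P2: v1 -> pp1 = 49
P3: v1 -> pp1 = 49

Answer: 49 49 49 49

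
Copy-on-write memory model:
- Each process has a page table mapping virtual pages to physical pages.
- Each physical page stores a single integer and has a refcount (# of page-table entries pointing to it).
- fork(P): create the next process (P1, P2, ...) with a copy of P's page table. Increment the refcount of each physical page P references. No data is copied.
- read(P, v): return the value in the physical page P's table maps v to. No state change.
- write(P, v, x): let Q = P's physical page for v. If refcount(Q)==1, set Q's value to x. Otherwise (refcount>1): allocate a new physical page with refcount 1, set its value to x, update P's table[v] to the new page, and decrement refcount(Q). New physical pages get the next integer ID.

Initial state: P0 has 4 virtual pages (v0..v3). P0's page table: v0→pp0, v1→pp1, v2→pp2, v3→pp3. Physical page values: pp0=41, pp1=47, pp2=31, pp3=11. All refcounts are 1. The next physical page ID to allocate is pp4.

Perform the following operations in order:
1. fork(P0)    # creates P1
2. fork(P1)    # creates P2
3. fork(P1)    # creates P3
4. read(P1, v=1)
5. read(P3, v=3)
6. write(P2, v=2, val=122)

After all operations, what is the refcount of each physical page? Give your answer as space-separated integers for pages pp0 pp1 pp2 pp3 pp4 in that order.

Answer: 4 4 3 4 1

Derivation:
Op 1: fork(P0) -> P1. 4 ppages; refcounts: pp0:2 pp1:2 pp2:2 pp3:2
Op 2: fork(P1) -> P2. 4 ppages; refcounts: pp0:3 pp1:3 pp2:3 pp3:3
Op 3: fork(P1) -> P3. 4 ppages; refcounts: pp0:4 pp1:4 pp2:4 pp3:4
Op 4: read(P1, v1) -> 47. No state change.
Op 5: read(P3, v3) -> 11. No state change.
Op 6: write(P2, v2, 122). refcount(pp2)=4>1 -> COPY to pp4. 5 ppages; refcounts: pp0:4 pp1:4 pp2:3 pp3:4 pp4:1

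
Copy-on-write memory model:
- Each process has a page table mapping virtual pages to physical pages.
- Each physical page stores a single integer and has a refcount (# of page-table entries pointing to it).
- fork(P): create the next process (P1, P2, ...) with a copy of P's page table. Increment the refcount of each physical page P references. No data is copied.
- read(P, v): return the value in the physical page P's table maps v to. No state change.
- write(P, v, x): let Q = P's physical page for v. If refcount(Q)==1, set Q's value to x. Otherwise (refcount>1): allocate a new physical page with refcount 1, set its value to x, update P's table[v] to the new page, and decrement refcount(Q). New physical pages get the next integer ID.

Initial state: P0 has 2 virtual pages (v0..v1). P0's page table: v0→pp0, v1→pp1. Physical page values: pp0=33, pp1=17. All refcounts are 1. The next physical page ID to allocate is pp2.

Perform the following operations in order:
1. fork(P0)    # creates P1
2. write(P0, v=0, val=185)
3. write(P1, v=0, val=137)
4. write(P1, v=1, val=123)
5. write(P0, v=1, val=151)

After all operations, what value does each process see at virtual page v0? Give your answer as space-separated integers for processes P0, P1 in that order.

Answer: 185 137

Derivation:
Op 1: fork(P0) -> P1. 2 ppages; refcounts: pp0:2 pp1:2
Op 2: write(P0, v0, 185). refcount(pp0)=2>1 -> COPY to pp2. 3 ppages; refcounts: pp0:1 pp1:2 pp2:1
Op 3: write(P1, v0, 137). refcount(pp0)=1 -> write in place. 3 ppages; refcounts: pp0:1 pp1:2 pp2:1
Op 4: write(P1, v1, 123). refcount(pp1)=2>1 -> COPY to pp3. 4 ppages; refcounts: pp0:1 pp1:1 pp2:1 pp3:1
Op 5: write(P0, v1, 151). refcount(pp1)=1 -> write in place. 4 ppages; refcounts: pp0:1 pp1:1 pp2:1 pp3:1
P0: v0 -> pp2 = 185
P1: v0 -> pp0 = 137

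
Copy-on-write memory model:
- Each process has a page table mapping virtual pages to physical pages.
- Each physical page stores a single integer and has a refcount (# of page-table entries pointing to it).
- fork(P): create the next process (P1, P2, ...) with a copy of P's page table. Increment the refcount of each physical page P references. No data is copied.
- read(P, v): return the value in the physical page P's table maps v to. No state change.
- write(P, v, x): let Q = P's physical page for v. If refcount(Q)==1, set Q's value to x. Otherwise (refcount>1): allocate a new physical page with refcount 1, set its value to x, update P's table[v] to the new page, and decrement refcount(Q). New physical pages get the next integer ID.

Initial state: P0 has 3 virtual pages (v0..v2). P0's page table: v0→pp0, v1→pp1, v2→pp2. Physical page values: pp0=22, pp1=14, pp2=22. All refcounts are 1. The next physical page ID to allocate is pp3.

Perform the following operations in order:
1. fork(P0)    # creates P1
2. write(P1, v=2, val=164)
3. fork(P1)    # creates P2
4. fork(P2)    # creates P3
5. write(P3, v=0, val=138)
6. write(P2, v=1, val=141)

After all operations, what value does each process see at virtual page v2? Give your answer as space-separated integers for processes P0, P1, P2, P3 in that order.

Op 1: fork(P0) -> P1. 3 ppages; refcounts: pp0:2 pp1:2 pp2:2
Op 2: write(P1, v2, 164). refcount(pp2)=2>1 -> COPY to pp3. 4 ppages; refcounts: pp0:2 pp1:2 pp2:1 pp3:1
Op 3: fork(P1) -> P2. 4 ppages; refcounts: pp0:3 pp1:3 pp2:1 pp3:2
Op 4: fork(P2) -> P3. 4 ppages; refcounts: pp0:4 pp1:4 pp2:1 pp3:3
Op 5: write(P3, v0, 138). refcount(pp0)=4>1 -> COPY to pp4. 5 ppages; refcounts: pp0:3 pp1:4 pp2:1 pp3:3 pp4:1
Op 6: write(P2, v1, 141). refcount(pp1)=4>1 -> COPY to pp5. 6 ppages; refcounts: pp0:3 pp1:3 pp2:1 pp3:3 pp4:1 pp5:1
P0: v2 -> pp2 = 22
P1: v2 -> pp3 = 164
P2: v2 -> pp3 = 164
P3: v2 -> pp3 = 164

Answer: 22 164 164 164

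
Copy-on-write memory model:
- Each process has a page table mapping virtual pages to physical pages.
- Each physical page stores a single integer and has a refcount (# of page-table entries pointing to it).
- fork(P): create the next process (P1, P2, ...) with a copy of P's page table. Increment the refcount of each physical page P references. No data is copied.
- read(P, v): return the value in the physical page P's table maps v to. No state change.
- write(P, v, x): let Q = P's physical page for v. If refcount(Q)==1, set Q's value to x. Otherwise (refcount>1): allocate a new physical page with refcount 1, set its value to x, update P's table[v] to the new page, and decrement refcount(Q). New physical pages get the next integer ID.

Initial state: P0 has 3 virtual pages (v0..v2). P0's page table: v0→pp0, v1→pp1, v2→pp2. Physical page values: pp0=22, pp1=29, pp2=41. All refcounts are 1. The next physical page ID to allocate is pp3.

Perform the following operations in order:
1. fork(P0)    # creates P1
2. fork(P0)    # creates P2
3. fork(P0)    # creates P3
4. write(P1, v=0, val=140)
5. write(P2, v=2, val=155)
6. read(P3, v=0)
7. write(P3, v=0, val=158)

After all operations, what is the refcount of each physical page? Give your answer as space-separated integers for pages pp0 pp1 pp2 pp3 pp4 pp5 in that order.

Op 1: fork(P0) -> P1. 3 ppages; refcounts: pp0:2 pp1:2 pp2:2
Op 2: fork(P0) -> P2. 3 ppages; refcounts: pp0:3 pp1:3 pp2:3
Op 3: fork(P0) -> P3. 3 ppages; refcounts: pp0:4 pp1:4 pp2:4
Op 4: write(P1, v0, 140). refcount(pp0)=4>1 -> COPY to pp3. 4 ppages; refcounts: pp0:3 pp1:4 pp2:4 pp3:1
Op 5: write(P2, v2, 155). refcount(pp2)=4>1 -> COPY to pp4. 5 ppages; refcounts: pp0:3 pp1:4 pp2:3 pp3:1 pp4:1
Op 6: read(P3, v0) -> 22. No state change.
Op 7: write(P3, v0, 158). refcount(pp0)=3>1 -> COPY to pp5. 6 ppages; refcounts: pp0:2 pp1:4 pp2:3 pp3:1 pp4:1 pp5:1

Answer: 2 4 3 1 1 1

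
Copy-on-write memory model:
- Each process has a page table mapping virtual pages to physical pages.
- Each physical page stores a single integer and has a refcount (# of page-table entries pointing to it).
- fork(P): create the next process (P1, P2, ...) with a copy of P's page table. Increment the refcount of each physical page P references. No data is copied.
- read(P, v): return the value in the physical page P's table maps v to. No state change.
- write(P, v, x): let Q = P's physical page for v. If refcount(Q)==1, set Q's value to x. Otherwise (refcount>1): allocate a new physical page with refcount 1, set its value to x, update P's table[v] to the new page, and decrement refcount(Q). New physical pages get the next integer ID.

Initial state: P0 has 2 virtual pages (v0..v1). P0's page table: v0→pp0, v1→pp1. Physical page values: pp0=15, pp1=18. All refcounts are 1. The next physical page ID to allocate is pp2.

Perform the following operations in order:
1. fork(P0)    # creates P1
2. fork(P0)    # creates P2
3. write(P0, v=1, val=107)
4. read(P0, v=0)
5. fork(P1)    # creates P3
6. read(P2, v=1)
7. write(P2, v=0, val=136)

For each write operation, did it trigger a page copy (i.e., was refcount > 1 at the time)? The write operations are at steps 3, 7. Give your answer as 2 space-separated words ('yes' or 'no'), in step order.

Op 1: fork(P0) -> P1. 2 ppages; refcounts: pp0:2 pp1:2
Op 2: fork(P0) -> P2. 2 ppages; refcounts: pp0:3 pp1:3
Op 3: write(P0, v1, 107). refcount(pp1)=3>1 -> COPY to pp2. 3 ppages; refcounts: pp0:3 pp1:2 pp2:1
Op 4: read(P0, v0) -> 15. No state change.
Op 5: fork(P1) -> P3. 3 ppages; refcounts: pp0:4 pp1:3 pp2:1
Op 6: read(P2, v1) -> 18. No state change.
Op 7: write(P2, v0, 136). refcount(pp0)=4>1 -> COPY to pp3. 4 ppages; refcounts: pp0:3 pp1:3 pp2:1 pp3:1

yes yes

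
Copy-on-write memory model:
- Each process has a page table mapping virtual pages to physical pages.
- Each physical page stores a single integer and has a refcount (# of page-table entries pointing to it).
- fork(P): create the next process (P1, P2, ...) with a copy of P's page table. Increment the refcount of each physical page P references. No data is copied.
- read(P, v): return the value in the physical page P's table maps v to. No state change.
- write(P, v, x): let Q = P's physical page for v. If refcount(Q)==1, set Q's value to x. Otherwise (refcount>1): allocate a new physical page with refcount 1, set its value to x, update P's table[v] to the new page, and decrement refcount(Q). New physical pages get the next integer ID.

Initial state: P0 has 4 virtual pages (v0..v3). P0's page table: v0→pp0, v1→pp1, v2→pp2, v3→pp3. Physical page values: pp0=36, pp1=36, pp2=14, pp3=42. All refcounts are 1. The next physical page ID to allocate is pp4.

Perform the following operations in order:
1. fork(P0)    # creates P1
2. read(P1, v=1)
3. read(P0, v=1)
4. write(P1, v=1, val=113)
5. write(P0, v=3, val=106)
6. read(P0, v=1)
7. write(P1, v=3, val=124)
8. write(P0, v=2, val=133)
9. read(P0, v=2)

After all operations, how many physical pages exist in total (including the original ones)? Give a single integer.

Answer: 7

Derivation:
Op 1: fork(P0) -> P1. 4 ppages; refcounts: pp0:2 pp1:2 pp2:2 pp3:2
Op 2: read(P1, v1) -> 36. No state change.
Op 3: read(P0, v1) -> 36. No state change.
Op 4: write(P1, v1, 113). refcount(pp1)=2>1 -> COPY to pp4. 5 ppages; refcounts: pp0:2 pp1:1 pp2:2 pp3:2 pp4:1
Op 5: write(P0, v3, 106). refcount(pp3)=2>1 -> COPY to pp5. 6 ppages; refcounts: pp0:2 pp1:1 pp2:2 pp3:1 pp4:1 pp5:1
Op 6: read(P0, v1) -> 36. No state change.
Op 7: write(P1, v3, 124). refcount(pp3)=1 -> write in place. 6 ppages; refcounts: pp0:2 pp1:1 pp2:2 pp3:1 pp4:1 pp5:1
Op 8: write(P0, v2, 133). refcount(pp2)=2>1 -> COPY to pp6. 7 ppages; refcounts: pp0:2 pp1:1 pp2:1 pp3:1 pp4:1 pp5:1 pp6:1
Op 9: read(P0, v2) -> 133. No state change.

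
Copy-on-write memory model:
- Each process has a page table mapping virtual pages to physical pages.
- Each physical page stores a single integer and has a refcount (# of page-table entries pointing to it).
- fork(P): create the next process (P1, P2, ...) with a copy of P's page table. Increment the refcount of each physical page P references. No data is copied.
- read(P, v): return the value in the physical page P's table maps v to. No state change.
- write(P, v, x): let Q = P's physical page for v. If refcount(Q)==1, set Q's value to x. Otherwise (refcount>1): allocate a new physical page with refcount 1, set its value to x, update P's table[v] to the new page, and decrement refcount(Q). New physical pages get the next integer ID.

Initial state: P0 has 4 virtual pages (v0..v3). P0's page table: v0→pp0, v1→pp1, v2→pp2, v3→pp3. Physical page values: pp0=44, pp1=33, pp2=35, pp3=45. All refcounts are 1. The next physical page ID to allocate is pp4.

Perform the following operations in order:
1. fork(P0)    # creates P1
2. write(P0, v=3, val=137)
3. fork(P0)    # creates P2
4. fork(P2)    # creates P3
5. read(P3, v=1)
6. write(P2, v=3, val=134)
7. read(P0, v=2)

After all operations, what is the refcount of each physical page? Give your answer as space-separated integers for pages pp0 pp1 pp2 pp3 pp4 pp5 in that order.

Op 1: fork(P0) -> P1. 4 ppages; refcounts: pp0:2 pp1:2 pp2:2 pp3:2
Op 2: write(P0, v3, 137). refcount(pp3)=2>1 -> COPY to pp4. 5 ppages; refcounts: pp0:2 pp1:2 pp2:2 pp3:1 pp4:1
Op 3: fork(P0) -> P2. 5 ppages; refcounts: pp0:3 pp1:3 pp2:3 pp3:1 pp4:2
Op 4: fork(P2) -> P3. 5 ppages; refcounts: pp0:4 pp1:4 pp2:4 pp3:1 pp4:3
Op 5: read(P3, v1) -> 33. No state change.
Op 6: write(P2, v3, 134). refcount(pp4)=3>1 -> COPY to pp5. 6 ppages; refcounts: pp0:4 pp1:4 pp2:4 pp3:1 pp4:2 pp5:1
Op 7: read(P0, v2) -> 35. No state change.

Answer: 4 4 4 1 2 1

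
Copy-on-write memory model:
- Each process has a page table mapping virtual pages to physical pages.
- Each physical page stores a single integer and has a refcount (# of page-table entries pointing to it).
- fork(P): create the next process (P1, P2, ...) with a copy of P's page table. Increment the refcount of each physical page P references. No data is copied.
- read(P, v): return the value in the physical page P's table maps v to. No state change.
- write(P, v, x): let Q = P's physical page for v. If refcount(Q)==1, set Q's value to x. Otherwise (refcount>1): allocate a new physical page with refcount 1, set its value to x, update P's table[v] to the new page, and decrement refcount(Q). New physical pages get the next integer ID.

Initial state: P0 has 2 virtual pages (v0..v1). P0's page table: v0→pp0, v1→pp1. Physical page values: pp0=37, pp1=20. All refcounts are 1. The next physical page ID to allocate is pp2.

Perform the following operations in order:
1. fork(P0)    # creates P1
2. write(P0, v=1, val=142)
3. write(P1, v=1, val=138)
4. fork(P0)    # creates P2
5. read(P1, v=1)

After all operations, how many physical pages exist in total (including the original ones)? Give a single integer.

Op 1: fork(P0) -> P1. 2 ppages; refcounts: pp0:2 pp1:2
Op 2: write(P0, v1, 142). refcount(pp1)=2>1 -> COPY to pp2. 3 ppages; refcounts: pp0:2 pp1:1 pp2:1
Op 3: write(P1, v1, 138). refcount(pp1)=1 -> write in place. 3 ppages; refcounts: pp0:2 pp1:1 pp2:1
Op 4: fork(P0) -> P2. 3 ppages; refcounts: pp0:3 pp1:1 pp2:2
Op 5: read(P1, v1) -> 138. No state change.

Answer: 3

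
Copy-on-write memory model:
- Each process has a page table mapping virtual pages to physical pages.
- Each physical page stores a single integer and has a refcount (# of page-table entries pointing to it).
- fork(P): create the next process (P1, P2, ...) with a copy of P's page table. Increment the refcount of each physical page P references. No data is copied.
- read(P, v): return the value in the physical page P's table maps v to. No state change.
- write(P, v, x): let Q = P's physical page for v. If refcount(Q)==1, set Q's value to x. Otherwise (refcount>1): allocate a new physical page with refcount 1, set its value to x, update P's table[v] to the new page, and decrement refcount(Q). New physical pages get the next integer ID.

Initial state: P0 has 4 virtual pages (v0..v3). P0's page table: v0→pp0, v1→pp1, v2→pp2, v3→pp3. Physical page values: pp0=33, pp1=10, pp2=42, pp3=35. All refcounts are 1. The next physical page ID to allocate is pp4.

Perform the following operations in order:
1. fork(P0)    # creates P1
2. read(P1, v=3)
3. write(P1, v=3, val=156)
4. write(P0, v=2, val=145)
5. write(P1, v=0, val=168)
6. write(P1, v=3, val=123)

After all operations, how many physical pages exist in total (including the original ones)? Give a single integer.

Op 1: fork(P0) -> P1. 4 ppages; refcounts: pp0:2 pp1:2 pp2:2 pp3:2
Op 2: read(P1, v3) -> 35. No state change.
Op 3: write(P1, v3, 156). refcount(pp3)=2>1 -> COPY to pp4. 5 ppages; refcounts: pp0:2 pp1:2 pp2:2 pp3:1 pp4:1
Op 4: write(P0, v2, 145). refcount(pp2)=2>1 -> COPY to pp5. 6 ppages; refcounts: pp0:2 pp1:2 pp2:1 pp3:1 pp4:1 pp5:1
Op 5: write(P1, v0, 168). refcount(pp0)=2>1 -> COPY to pp6. 7 ppages; refcounts: pp0:1 pp1:2 pp2:1 pp3:1 pp4:1 pp5:1 pp6:1
Op 6: write(P1, v3, 123). refcount(pp4)=1 -> write in place. 7 ppages; refcounts: pp0:1 pp1:2 pp2:1 pp3:1 pp4:1 pp5:1 pp6:1

Answer: 7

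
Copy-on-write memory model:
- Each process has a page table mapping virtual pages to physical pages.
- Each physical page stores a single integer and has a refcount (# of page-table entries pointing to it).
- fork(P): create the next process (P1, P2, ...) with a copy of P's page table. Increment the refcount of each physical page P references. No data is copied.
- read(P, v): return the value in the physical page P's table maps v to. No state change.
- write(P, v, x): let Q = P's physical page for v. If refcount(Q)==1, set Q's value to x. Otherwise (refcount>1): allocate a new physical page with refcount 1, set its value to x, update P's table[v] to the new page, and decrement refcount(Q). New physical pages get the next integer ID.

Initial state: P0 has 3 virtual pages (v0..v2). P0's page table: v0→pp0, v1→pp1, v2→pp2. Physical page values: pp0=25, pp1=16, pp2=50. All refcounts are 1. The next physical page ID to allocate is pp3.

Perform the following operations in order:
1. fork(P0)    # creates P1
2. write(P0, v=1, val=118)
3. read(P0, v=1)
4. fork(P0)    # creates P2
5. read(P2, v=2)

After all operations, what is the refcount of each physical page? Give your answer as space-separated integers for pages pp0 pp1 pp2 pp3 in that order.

Answer: 3 1 3 2

Derivation:
Op 1: fork(P0) -> P1. 3 ppages; refcounts: pp0:2 pp1:2 pp2:2
Op 2: write(P0, v1, 118). refcount(pp1)=2>1 -> COPY to pp3. 4 ppages; refcounts: pp0:2 pp1:1 pp2:2 pp3:1
Op 3: read(P0, v1) -> 118. No state change.
Op 4: fork(P0) -> P2. 4 ppages; refcounts: pp0:3 pp1:1 pp2:3 pp3:2
Op 5: read(P2, v2) -> 50. No state change.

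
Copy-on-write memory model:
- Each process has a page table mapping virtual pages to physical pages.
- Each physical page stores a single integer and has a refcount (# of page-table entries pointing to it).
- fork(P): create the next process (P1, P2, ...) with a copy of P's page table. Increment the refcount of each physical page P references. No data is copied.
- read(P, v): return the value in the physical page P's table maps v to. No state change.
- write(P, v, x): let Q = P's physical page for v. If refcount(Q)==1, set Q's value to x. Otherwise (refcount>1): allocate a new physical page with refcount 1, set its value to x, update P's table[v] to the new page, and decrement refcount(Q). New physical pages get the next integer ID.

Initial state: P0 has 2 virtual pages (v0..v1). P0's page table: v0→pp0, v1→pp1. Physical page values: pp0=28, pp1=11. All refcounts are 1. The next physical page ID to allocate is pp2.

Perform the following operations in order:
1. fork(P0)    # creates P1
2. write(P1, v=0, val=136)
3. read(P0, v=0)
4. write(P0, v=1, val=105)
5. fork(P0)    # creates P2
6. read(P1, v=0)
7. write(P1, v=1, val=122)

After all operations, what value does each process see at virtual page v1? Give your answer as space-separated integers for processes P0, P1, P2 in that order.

Op 1: fork(P0) -> P1. 2 ppages; refcounts: pp0:2 pp1:2
Op 2: write(P1, v0, 136). refcount(pp0)=2>1 -> COPY to pp2. 3 ppages; refcounts: pp0:1 pp1:2 pp2:1
Op 3: read(P0, v0) -> 28. No state change.
Op 4: write(P0, v1, 105). refcount(pp1)=2>1 -> COPY to pp3. 4 ppages; refcounts: pp0:1 pp1:1 pp2:1 pp3:1
Op 5: fork(P0) -> P2. 4 ppages; refcounts: pp0:2 pp1:1 pp2:1 pp3:2
Op 6: read(P1, v0) -> 136. No state change.
Op 7: write(P1, v1, 122). refcount(pp1)=1 -> write in place. 4 ppages; refcounts: pp0:2 pp1:1 pp2:1 pp3:2
P0: v1 -> pp3 = 105
P1: v1 -> pp1 = 122
P2: v1 -> pp3 = 105

Answer: 105 122 105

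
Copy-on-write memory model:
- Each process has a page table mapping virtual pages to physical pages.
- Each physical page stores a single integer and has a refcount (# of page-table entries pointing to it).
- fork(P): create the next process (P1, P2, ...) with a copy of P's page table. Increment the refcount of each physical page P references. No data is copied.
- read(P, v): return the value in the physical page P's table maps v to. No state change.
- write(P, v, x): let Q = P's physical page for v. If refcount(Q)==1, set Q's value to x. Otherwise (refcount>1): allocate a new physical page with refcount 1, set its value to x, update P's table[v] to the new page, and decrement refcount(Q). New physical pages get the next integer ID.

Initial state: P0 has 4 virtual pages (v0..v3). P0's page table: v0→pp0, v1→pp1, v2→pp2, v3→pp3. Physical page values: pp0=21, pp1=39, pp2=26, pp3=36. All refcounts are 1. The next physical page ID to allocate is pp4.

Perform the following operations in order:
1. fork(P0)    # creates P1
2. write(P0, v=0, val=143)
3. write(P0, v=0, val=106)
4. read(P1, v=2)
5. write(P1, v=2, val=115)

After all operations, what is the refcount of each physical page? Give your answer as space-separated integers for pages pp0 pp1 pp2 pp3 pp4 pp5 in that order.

Op 1: fork(P0) -> P1. 4 ppages; refcounts: pp0:2 pp1:2 pp2:2 pp3:2
Op 2: write(P0, v0, 143). refcount(pp0)=2>1 -> COPY to pp4. 5 ppages; refcounts: pp0:1 pp1:2 pp2:2 pp3:2 pp4:1
Op 3: write(P0, v0, 106). refcount(pp4)=1 -> write in place. 5 ppages; refcounts: pp0:1 pp1:2 pp2:2 pp3:2 pp4:1
Op 4: read(P1, v2) -> 26. No state change.
Op 5: write(P1, v2, 115). refcount(pp2)=2>1 -> COPY to pp5. 6 ppages; refcounts: pp0:1 pp1:2 pp2:1 pp3:2 pp4:1 pp5:1

Answer: 1 2 1 2 1 1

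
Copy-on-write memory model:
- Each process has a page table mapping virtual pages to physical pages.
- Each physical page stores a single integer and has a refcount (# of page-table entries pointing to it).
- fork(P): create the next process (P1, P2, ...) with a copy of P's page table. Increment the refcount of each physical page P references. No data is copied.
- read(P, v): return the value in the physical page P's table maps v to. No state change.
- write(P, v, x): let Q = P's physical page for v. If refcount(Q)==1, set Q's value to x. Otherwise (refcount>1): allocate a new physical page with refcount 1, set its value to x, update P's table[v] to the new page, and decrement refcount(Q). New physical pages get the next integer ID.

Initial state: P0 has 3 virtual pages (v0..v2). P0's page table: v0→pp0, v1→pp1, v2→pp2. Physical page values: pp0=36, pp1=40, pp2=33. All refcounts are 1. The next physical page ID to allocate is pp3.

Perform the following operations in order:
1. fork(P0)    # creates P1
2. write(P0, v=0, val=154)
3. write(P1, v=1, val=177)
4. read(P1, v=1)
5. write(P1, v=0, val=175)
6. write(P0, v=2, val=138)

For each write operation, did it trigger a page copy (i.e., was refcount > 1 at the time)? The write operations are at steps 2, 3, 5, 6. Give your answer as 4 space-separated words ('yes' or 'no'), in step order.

Op 1: fork(P0) -> P1. 3 ppages; refcounts: pp0:2 pp1:2 pp2:2
Op 2: write(P0, v0, 154). refcount(pp0)=2>1 -> COPY to pp3. 4 ppages; refcounts: pp0:1 pp1:2 pp2:2 pp3:1
Op 3: write(P1, v1, 177). refcount(pp1)=2>1 -> COPY to pp4. 5 ppages; refcounts: pp0:1 pp1:1 pp2:2 pp3:1 pp4:1
Op 4: read(P1, v1) -> 177. No state change.
Op 5: write(P1, v0, 175). refcount(pp0)=1 -> write in place. 5 ppages; refcounts: pp0:1 pp1:1 pp2:2 pp3:1 pp4:1
Op 6: write(P0, v2, 138). refcount(pp2)=2>1 -> COPY to pp5. 6 ppages; refcounts: pp0:1 pp1:1 pp2:1 pp3:1 pp4:1 pp5:1

yes yes no yes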